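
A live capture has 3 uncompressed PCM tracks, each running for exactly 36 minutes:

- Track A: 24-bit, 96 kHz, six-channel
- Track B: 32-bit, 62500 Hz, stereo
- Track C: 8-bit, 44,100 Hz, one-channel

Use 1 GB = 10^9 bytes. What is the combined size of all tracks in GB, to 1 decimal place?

4.9 GB

exactly 36 minutes = 2,160 s.
Track A: 96,000 × 2,160 × 3 × 6 = 3,732,480,000 bytes.
Track B: 62,500 × 2,160 × 4 × 2 = 1,080,000,000 bytes.
Track C: 44,100 × 2,160 × 1 × 1 = 95,256,000 bytes.
Total = 4,907,736,000 bytes = 4.9 GB.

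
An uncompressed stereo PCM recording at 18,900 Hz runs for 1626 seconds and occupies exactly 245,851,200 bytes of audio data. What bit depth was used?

32 bits

Bytes per sample = 245,851,200 / (18,900 × 1,626 × 2) = 245,851,200 / 61,462,800 = 4.
Bit depth = 4 × 8 = 32 bits.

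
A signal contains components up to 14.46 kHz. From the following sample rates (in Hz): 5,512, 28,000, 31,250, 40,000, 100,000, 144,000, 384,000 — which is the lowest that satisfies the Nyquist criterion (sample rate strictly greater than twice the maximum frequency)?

Need sample rate > 2 × 14,460 = 28,920 Hz.
Lowest listed rate above 28,920 Hz is 31,250 Hz.

31,250 Hz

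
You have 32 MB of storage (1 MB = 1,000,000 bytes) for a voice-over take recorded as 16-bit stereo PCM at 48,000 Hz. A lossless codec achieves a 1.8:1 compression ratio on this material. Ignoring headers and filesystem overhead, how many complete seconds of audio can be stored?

Uncompressed byte rate = 48,000 × 2 × 2 = 192,000 bytes/s.
After 1.8:1 compression, effective rate ≈ 106666.67 bytes/s.
Capacity = 32 × 1,000,000 = 32,000,000 bytes.
32,000,000 / effective rate ≈ 300 s → 300 seconds.

300 seconds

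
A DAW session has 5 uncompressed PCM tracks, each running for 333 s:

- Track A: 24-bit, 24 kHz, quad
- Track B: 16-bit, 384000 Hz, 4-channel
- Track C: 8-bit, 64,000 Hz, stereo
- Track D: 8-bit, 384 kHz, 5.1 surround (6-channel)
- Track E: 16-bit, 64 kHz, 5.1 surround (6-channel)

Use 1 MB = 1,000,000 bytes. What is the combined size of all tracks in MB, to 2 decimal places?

Track A: 24,000 × 333 × 3 × 4 = 95,904,000 bytes.
Track B: 384,000 × 333 × 2 × 4 = 1,022,976,000 bytes.
Track C: 64,000 × 333 × 1 × 2 = 42,624,000 bytes.
Track D: 384,000 × 333 × 1 × 6 = 767,232,000 bytes.
Track E: 64,000 × 333 × 2 × 6 = 255,744,000 bytes.
Total = 2,184,480,000 bytes = 2184.48 MB.

2184.48 MB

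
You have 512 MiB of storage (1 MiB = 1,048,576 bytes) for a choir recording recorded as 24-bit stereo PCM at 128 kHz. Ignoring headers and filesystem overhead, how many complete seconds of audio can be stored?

699 seconds

Uncompressed byte rate = 128,000 × 3 × 2 = 768,000 bytes/s.
Capacity = 512 × 1,048,576 = 536,870,912 bytes.
536,870,912 / 768,000 ≈ 699.05 s → 699 seconds.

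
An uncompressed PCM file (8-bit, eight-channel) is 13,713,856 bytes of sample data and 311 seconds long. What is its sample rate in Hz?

Bytes = sample_rate × seconds × bytes_per_sample × channels.
sample_rate = 13,713,856 / (311 × 1 × 8) = 13,713,856 / 2,488 = 5,512 Hz.

5,512 Hz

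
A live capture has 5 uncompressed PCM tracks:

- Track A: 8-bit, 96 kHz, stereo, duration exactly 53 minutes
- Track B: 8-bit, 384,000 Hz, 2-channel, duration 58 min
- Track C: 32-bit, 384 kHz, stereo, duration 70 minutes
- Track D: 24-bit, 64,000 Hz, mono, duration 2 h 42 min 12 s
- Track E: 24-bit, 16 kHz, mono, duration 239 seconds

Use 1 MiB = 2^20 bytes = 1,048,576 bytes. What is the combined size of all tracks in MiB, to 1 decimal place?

Track A: exactly 53 minutes = 3,180 s; 96,000 × 3,180 × 1 × 2 = 610,560,000 bytes.
Track B: 58 min = 3,480 s; 384,000 × 3,480 × 1 × 2 = 2,672,640,000 bytes.
Track C: 70 minutes = 4,200 s; 384,000 × 4,200 × 4 × 2 = 12,902,400,000 bytes.
Track D: 2 h 42 min 12 s = 9,732 s; 64,000 × 9,732 × 3 × 1 = 1,868,544,000 bytes.
Track E: 16,000 × 239 × 3 × 1 = 11,472,000 bytes.
Total = 18,065,616,000 bytes = 17228.7 MiB.

17228.7 MiB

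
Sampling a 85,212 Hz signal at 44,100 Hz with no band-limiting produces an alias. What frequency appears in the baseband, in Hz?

Nyquist = 44,100/2 = 22,050 Hz; 85,212 Hz exceeds it.
Alias = |85,212 − 2×44,100| = |85,212 − 88,200| = 2,988 Hz.

2,988 Hz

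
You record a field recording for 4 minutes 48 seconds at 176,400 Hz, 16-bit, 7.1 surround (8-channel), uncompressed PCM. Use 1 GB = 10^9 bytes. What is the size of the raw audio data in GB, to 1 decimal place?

0.8 GB

Duration = 4 minutes 48 seconds = 288 s.
Bytes = 176,400 samples/s × 288 s × 2 bytes/sample × 8 ch = 812,851,200 bytes.
812,851,200 / 1,000,000,000 = 0.8 GB.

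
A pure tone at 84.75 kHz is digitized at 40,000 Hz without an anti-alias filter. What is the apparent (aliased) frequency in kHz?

4.75 kHz

Nyquist = 40,000/2 = 20,000 Hz; 84,750 Hz exceeds it.
Alias = |84,750 − 2×40,000| = |84,750 − 80,000| = 4,750 Hz = 4.75 kHz.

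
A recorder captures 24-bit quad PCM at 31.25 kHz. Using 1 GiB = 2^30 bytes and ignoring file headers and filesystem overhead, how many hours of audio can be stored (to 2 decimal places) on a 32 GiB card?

25.45 hours

Uncompressed byte rate = 31,250 × 3 × 4 = 375,000 bytes/s.
Capacity = 32 × 1,073,741,824 = 34,359,738,368 bytes.
34,359,738,368 / 375,000 ≈ 91625.97 s → 25.45 hours.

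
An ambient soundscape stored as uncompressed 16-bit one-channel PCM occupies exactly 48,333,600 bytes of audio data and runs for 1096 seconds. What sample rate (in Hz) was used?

22,050 Hz

Bytes = sample_rate × seconds × bytes_per_sample × channels.
sample_rate = 48,333,600 / (1,096 × 2 × 1) = 48,333,600 / 2,192 = 22,050 Hz.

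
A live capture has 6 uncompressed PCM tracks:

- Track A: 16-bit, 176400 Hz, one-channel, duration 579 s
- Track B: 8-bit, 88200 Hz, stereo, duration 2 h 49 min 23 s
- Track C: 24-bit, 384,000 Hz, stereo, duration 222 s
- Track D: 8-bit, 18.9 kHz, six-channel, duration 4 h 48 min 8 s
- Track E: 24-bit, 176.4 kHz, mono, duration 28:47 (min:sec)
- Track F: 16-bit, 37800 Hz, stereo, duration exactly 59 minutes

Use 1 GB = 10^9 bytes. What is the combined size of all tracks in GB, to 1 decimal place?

Track A: 176,400 × 579 × 2 × 1 = 204,271,200 bytes.
Track B: 2 h 49 min 23 s = 10,163 s; 88,200 × 10,163 × 1 × 2 = 1,792,753,200 bytes.
Track C: 384,000 × 222 × 3 × 2 = 511,488,000 bytes.
Track D: 4 h 48 min 8 s = 17,288 s; 18,900 × 17,288 × 1 × 6 = 1,960,459,200 bytes.
Track E: 28:47 (min:sec) = 1,727 s; 176,400 × 1,727 × 3 × 1 = 913,928,400 bytes.
Track F: exactly 59 minutes = 3,540 s; 37,800 × 3,540 × 2 × 2 = 535,248,000 bytes.
Total = 5,918,148,000 bytes = 5.9 GB.

5.9 GB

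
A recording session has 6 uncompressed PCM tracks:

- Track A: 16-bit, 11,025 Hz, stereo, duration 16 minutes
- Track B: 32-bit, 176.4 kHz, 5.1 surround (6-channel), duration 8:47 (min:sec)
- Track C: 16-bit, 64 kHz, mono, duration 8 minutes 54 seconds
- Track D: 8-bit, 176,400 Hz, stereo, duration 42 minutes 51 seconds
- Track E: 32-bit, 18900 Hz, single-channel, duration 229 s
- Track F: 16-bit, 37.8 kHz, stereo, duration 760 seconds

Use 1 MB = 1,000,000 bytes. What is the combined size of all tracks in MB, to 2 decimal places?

Track A: 16 minutes = 960 s; 11,025 × 960 × 2 × 2 = 42,336,000 bytes.
Track B: 8:47 (min:sec) = 527 s; 176,400 × 527 × 4 × 6 = 2,231,107,200 bytes.
Track C: 8 minutes 54 seconds = 534 s; 64,000 × 534 × 2 × 1 = 68,352,000 bytes.
Track D: 42 minutes 51 seconds = 2,571 s; 176,400 × 2,571 × 1 × 2 = 907,048,800 bytes.
Track E: 18,900 × 229 × 4 × 1 = 17,312,400 bytes.
Track F: 37,800 × 760 × 2 × 2 = 114,912,000 bytes.
Total = 3,381,068,400 bytes = 3381.07 MB.

3381.07 MB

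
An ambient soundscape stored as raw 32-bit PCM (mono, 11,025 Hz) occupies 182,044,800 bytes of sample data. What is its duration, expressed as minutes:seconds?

Byte rate = 11,025 × 4 × 1 = 44,100 bytes/s.
Duration = 182,044,800 / 44,100 = 4,128 s.
4,128 s = 68:48.

68:48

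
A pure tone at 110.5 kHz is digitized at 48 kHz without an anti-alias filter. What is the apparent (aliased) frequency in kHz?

Nyquist = 48,000/2 = 24,000 Hz; 110,500 Hz exceeds it.
Alias = |110,500 − 2×48,000| = |110,500 − 96,000| = 14,500 Hz = 14.5 kHz.

14.5 kHz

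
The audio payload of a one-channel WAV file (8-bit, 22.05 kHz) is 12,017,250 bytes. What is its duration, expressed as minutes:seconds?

Byte rate = 22,050 × 1 × 1 = 22,050 bytes/s.
Duration = 12,017,250 / 22,050 = 545 s.
545 s = 9:05.

9:05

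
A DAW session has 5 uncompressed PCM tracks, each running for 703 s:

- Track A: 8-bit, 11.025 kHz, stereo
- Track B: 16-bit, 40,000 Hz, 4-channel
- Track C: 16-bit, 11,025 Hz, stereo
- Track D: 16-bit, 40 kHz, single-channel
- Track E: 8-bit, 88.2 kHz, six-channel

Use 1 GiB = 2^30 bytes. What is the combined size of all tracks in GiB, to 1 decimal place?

0.7 GiB

Track A: 11,025 × 703 × 1 × 2 = 15,501,150 bytes.
Track B: 40,000 × 703 × 2 × 4 = 224,960,000 bytes.
Track C: 11,025 × 703 × 2 × 2 = 31,002,300 bytes.
Track D: 40,000 × 703 × 2 × 1 = 56,240,000 bytes.
Track E: 88,200 × 703 × 1 × 6 = 372,027,600 bytes.
Total = 699,731,050 bytes = 0.7 GiB.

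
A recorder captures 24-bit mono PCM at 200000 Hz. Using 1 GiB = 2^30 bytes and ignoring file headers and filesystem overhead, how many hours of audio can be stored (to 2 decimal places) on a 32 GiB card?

Uncompressed byte rate = 200,000 × 3 × 1 = 600,000 bytes/s.
Capacity = 32 × 1,073,741,824 = 34,359,738,368 bytes.
34,359,738,368 / 600,000 ≈ 57266.23 s → 15.91 hours.

15.91 hours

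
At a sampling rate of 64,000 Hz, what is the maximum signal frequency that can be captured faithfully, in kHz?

Nyquist frequency = sample rate / 2 = 64,000 / 2 = 32 kHz.

32 kHz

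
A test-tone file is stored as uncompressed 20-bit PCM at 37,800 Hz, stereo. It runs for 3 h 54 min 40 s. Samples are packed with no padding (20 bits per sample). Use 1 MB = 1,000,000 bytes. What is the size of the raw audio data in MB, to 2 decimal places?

Duration = 3 h 54 min 40 s = 14,080 s.
Bits = 37,800 × 14,080 × 20 × 2 = 21,288,960,000 bits = 2,661,120,000 bytes.
2,661,120,000 / 1,000,000 = 2661.12 MB.

2661.12 MB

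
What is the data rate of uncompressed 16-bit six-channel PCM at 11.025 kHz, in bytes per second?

132,300 bytes/s

Bit rate = 11,025 × 16 × 6 = 1,058,400 bits/s.
1,058,400 / 8 = 132,300 bytes/s.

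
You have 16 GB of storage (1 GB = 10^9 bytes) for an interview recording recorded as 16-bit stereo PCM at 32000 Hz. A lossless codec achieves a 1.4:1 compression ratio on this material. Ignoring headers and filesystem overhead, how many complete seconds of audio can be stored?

Uncompressed byte rate = 32,000 × 2 × 2 = 128,000 bytes/s.
After 1.4:1 compression, effective rate ≈ 91428.57 bytes/s.
Capacity = 16 × 1,000,000,000 = 16,000,000,000 bytes.
16,000,000,000 / effective rate ≈ 175000 s → 175,000 seconds.

175,000 seconds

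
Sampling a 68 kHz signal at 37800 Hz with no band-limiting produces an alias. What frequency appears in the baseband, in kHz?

Nyquist = 37,800/2 = 18,900 Hz; 68,000 Hz exceeds it.
Alias = |68,000 − 2×37,800| = |68,000 − 75,600| = 7,600 Hz = 7.6 kHz.

7.6 kHz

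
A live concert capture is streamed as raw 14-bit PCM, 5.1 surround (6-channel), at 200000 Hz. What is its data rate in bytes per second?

Bit rate = 200,000 × 14 × 6 = 16,800,000 bits/s.
16,800,000 / 8 = 2,100,000 bytes/s.

2,100,000 bytes/s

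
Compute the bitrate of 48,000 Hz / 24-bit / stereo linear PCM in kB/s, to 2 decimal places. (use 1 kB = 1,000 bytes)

Bit rate = 48,000 × 24 × 2 = 2,304,000 bits/s.
2,304,000 / 8 = 288,000 B/s = 288.00 kB/s.

288.00 kB/s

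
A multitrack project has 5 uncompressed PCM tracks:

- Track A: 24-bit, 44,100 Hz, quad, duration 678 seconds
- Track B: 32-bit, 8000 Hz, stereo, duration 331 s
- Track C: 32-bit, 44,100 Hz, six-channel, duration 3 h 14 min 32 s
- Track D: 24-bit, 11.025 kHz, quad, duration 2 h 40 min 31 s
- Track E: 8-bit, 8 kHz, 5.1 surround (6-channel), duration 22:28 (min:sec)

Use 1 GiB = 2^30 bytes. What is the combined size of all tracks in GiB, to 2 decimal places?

13.11 GiB

Track A: 44,100 × 678 × 3 × 4 = 358,797,600 bytes.
Track B: 8,000 × 331 × 4 × 2 = 21,184,000 bytes.
Track C: 3 h 14 min 32 s = 11,672 s; 44,100 × 11,672 × 4 × 6 = 12,353,644,800 bytes.
Track D: 2 h 40 min 31 s = 9,631 s; 11,025 × 9,631 × 3 × 4 = 1,274,181,300 bytes.
Track E: 22:28 (min:sec) = 1,348 s; 8,000 × 1,348 × 1 × 6 = 64,704,000 bytes.
Total = 14,072,511,700 bytes = 13.11 GiB.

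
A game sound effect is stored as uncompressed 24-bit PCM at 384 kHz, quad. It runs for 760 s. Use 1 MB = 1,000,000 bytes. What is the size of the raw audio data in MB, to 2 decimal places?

Bytes = 384,000 samples/s × 760 s × 3 bytes/sample × 4 ch = 3,502,080,000 bytes.
3,502,080,000 / 1,000,000 = 3502.08 MB.

3502.08 MB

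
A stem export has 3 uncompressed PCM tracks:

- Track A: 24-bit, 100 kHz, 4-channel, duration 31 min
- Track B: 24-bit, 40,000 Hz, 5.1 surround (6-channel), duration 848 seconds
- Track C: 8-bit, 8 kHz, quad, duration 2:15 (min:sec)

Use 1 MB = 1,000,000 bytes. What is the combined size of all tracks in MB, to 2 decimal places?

2846.88 MB

Track A: 31 min = 1,860 s; 100,000 × 1,860 × 3 × 4 = 2,232,000,000 bytes.
Track B: 40,000 × 848 × 3 × 6 = 610,560,000 bytes.
Track C: 2:15 (min:sec) = 135 s; 8,000 × 135 × 1 × 4 = 4,320,000 bytes.
Total = 2,846,880,000 bytes = 2846.88 MB.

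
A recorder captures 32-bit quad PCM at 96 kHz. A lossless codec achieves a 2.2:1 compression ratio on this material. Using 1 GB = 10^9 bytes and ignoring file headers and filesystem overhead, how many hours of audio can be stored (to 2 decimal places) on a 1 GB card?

Uncompressed byte rate = 96,000 × 4 × 4 = 1,536,000 bytes/s.
After 2.2:1 compression, effective rate ≈ 698181.82 bytes/s.
Capacity = 1 × 1,000,000,000 = 1,000,000,000 bytes.
1,000,000,000 / effective rate ≈ 1432.29 s → 0.40 hours.

0.40 hours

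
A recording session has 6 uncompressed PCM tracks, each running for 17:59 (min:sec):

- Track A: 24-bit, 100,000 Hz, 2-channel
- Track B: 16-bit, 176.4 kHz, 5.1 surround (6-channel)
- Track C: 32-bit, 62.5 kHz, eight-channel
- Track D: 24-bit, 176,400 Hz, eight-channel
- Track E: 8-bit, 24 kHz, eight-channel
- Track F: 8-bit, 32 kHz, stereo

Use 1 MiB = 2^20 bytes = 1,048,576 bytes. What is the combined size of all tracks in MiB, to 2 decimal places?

9473.52 MiB

17:59 (min:sec) = 1,079 s.
Track A: 100,000 × 1,079 × 3 × 2 = 647,400,000 bytes.
Track B: 176,400 × 1,079 × 2 × 6 = 2,284,027,200 bytes.
Track C: 62,500 × 1,079 × 4 × 8 = 2,158,000,000 bytes.
Track D: 176,400 × 1,079 × 3 × 8 = 4,568,054,400 bytes.
Track E: 24,000 × 1,079 × 1 × 8 = 207,168,000 bytes.
Track F: 32,000 × 1,079 × 1 × 2 = 69,056,000 bytes.
Total = 9,933,705,600 bytes = 9473.52 MiB.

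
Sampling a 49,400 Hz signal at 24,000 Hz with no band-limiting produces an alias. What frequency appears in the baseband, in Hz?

1,400 Hz

Nyquist = 24,000/2 = 12,000 Hz; 49,400 Hz exceeds it.
Alias = |49,400 − 2×24,000| = |49,400 − 48,000| = 1,400 Hz.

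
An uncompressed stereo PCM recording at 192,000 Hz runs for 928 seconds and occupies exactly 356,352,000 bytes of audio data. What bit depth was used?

Bytes per sample = 356,352,000 / (192,000 × 928 × 2) = 356,352,000 / 356,352,000 = 1.
Bit depth = 1 × 8 = 8 bits.

8 bits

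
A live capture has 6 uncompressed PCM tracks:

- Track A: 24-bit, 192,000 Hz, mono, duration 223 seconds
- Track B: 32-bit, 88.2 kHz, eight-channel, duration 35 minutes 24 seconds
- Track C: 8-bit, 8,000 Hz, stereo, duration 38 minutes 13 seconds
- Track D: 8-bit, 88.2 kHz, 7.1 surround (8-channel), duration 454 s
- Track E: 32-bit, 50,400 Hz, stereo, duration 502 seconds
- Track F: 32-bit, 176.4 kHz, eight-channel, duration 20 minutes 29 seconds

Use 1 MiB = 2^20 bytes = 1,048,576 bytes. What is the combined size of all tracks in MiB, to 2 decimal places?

12989.16 MiB

Track A: 192,000 × 223 × 3 × 1 = 128,448,000 bytes.
Track B: 35 minutes 24 seconds = 2,124 s; 88,200 × 2,124 × 4 × 8 = 5,994,777,600 bytes.
Track C: 38 minutes 13 seconds = 2,293 s; 8,000 × 2,293 × 1 × 2 = 36,688,000 bytes.
Track D: 88,200 × 454 × 1 × 8 = 320,342,400 bytes.
Track E: 50,400 × 502 × 4 × 2 = 202,406,400 bytes.
Track F: 20 minutes 29 seconds = 1,229 s; 176,400 × 1,229 × 4 × 8 = 6,937,459,200 bytes.
Total = 13,620,121,600 bytes = 12989.16 MiB.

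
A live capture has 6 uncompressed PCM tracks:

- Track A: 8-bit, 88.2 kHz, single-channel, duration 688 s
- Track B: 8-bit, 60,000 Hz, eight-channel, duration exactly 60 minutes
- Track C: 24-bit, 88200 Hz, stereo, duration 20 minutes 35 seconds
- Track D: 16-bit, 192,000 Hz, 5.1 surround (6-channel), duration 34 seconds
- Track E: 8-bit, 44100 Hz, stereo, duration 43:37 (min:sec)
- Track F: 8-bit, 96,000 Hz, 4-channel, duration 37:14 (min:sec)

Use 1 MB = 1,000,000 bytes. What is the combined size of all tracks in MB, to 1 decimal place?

3609.3 MB

Track A: 88,200 × 688 × 1 × 1 = 60,681,600 bytes.
Track B: exactly 60 minutes = 3,600 s; 60,000 × 3,600 × 1 × 8 = 1,728,000,000 bytes.
Track C: 20 minutes 35 seconds = 1,235 s; 88,200 × 1,235 × 3 × 2 = 653,562,000 bytes.
Track D: 192,000 × 34 × 2 × 6 = 78,336,000 bytes.
Track E: 43:37 (min:sec) = 2,617 s; 44,100 × 2,617 × 1 × 2 = 230,819,400 bytes.
Track F: 37:14 (min:sec) = 2,234 s; 96,000 × 2,234 × 1 × 4 = 857,856,000 bytes.
Total = 3,609,255,000 bytes = 3609.3 MB.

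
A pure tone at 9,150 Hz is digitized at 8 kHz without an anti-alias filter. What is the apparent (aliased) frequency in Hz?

1,150 Hz

Nyquist = 8,000/2 = 4,000 Hz; 9,150 Hz exceeds it.
Alias = |9,150 − 1×8,000| = |9,150 − 8,000| = 1,150 Hz.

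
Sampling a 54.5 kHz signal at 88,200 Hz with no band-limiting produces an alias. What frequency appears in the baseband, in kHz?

33.7 kHz

Nyquist = 88,200/2 = 44,100 Hz; 54,500 Hz exceeds it.
Alias = |54,500 − 1×88,200| = |54,500 − 88,200| = 33,700 Hz = 33.7 kHz.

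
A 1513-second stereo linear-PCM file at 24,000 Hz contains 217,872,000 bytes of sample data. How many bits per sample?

24 bits

Bytes per sample = 217,872,000 / (24,000 × 1,513 × 2) = 217,872,000 / 72,624,000 = 3.
Bit depth = 3 × 8 = 24 bits.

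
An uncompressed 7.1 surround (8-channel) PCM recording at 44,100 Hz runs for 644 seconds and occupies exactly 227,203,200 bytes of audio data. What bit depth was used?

Bytes per sample = 227,203,200 / (44,100 × 644 × 8) = 227,203,200 / 227,203,200 = 1.
Bit depth = 1 × 8 = 8 bits.

8 bits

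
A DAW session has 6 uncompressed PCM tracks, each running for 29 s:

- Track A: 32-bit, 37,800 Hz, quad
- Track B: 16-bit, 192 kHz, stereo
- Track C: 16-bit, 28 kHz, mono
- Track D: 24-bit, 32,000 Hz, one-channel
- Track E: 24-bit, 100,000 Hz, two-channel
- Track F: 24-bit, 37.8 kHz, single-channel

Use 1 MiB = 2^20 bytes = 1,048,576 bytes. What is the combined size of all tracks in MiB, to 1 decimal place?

Track A: 37,800 × 29 × 4 × 4 = 17,539,200 bytes.
Track B: 192,000 × 29 × 2 × 2 = 22,272,000 bytes.
Track C: 28,000 × 29 × 2 × 1 = 1,624,000 bytes.
Track D: 32,000 × 29 × 3 × 1 = 2,784,000 bytes.
Track E: 100,000 × 29 × 3 × 2 = 17,400,000 bytes.
Track F: 37,800 × 29 × 3 × 1 = 3,288,600 bytes.
Total = 64,907,800 bytes = 61.9 MiB.

61.9 MiB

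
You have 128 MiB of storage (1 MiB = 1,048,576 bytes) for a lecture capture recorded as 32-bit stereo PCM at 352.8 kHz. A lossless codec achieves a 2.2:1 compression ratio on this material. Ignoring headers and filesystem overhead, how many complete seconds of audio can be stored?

104 seconds

Uncompressed byte rate = 352,800 × 4 × 2 = 2,822,400 bytes/s.
After 2.2:1 compression, effective rate ≈ 1282909.09 bytes/s.
Capacity = 128 × 1,048,576 = 134,217,728 bytes.
134,217,728 / effective rate ≈ 104.62 s → 104 seconds.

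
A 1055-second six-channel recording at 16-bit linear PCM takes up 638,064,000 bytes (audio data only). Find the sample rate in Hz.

50,400 Hz

Bytes = sample_rate × seconds × bytes_per_sample × channels.
sample_rate = 638,064,000 / (1,055 × 2 × 6) = 638,064,000 / 12,660 = 50,400 Hz.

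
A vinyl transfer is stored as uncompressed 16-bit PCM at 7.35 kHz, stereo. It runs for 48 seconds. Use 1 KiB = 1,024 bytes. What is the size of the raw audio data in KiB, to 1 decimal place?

Bytes = 7,350 samples/s × 48 s × 2 bytes/sample × 2 ch = 1,411,200 bytes.
1,411,200 / 1,024 = 1378.1 KiB.

1378.1 KiB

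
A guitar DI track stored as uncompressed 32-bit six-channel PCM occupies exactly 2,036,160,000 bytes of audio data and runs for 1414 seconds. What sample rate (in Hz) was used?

60,000 Hz

Bytes = sample_rate × seconds × bytes_per_sample × channels.
sample_rate = 2,036,160,000 / (1,414 × 4 × 6) = 2,036,160,000 / 33,936 = 60,000 Hz.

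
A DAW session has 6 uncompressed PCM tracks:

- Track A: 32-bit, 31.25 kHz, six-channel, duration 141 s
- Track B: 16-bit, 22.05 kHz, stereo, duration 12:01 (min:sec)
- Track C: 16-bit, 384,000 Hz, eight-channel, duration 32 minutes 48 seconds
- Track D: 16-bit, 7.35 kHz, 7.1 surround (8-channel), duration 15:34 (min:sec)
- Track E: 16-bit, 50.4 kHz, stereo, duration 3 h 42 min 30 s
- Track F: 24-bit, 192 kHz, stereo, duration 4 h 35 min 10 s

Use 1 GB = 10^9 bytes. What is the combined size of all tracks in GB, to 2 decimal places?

Track A: 31,250 × 141 × 4 × 6 = 105,750,000 bytes.
Track B: 12:01 (min:sec) = 721 s; 22,050 × 721 × 2 × 2 = 63,592,200 bytes.
Track C: 32 minutes 48 seconds = 1,968 s; 384,000 × 1,968 × 2 × 8 = 12,091,392,000 bytes.
Track D: 15:34 (min:sec) = 934 s; 7,350 × 934 × 2 × 8 = 109,838,400 bytes.
Track E: 3 h 42 min 30 s = 13,350 s; 50,400 × 13,350 × 2 × 2 = 2,691,360,000 bytes.
Track F: 4 h 35 min 10 s = 16,510 s; 192,000 × 16,510 × 3 × 2 = 19,019,520,000 bytes.
Total = 34,081,452,600 bytes = 34.08 GB.

34.08 GB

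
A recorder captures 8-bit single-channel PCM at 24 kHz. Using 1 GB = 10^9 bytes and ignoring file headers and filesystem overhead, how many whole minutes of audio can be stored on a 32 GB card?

Uncompressed byte rate = 24,000 × 1 × 1 = 24,000 bytes/s.
Capacity = 32 × 1,000,000,000 = 32,000,000,000 bytes.
32,000,000,000 / 24,000 ≈ 1333333.33 s → 22,222 minutes.

22,222 minutes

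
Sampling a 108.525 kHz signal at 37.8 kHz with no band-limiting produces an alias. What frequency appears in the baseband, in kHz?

4.875 kHz

Nyquist = 37,800/2 = 18,900 Hz; 108,525 Hz exceeds it.
Alias = |108,525 − 3×37,800| = |108,525 − 113,400| = 4,875 Hz = 4.875 kHz.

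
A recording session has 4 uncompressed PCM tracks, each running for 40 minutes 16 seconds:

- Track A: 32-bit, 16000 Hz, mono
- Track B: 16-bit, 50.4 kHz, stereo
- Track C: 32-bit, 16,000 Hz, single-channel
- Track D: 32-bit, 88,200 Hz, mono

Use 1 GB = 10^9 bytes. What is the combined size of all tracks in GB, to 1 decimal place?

1.6 GB

40 minutes 16 seconds = 2,416 s.
Track A: 16,000 × 2,416 × 4 × 1 = 154,624,000 bytes.
Track B: 50,400 × 2,416 × 2 × 2 = 487,065,600 bytes.
Track C: 16,000 × 2,416 × 4 × 1 = 154,624,000 bytes.
Track D: 88,200 × 2,416 × 4 × 1 = 852,364,800 bytes.
Total = 1,648,678,400 bytes = 1.6 GB.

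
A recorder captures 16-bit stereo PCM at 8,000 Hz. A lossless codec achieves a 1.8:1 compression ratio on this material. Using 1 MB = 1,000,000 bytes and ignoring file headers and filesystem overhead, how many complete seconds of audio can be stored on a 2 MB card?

112 seconds

Uncompressed byte rate = 8,000 × 2 × 2 = 32,000 bytes/s.
After 1.8:1 compression, effective rate ≈ 17777.78 bytes/s.
Capacity = 2 × 1,000,000 = 2,000,000 bytes.
2,000,000 / effective rate ≈ 112.5 s → 112 seconds.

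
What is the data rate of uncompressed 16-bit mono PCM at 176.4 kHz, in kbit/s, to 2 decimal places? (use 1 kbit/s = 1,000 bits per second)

2822.40 kbit/s

Bit rate = 176,400 × 16 × 1 = 2,822,400 bits/s.
= 2822.40 kbit/s.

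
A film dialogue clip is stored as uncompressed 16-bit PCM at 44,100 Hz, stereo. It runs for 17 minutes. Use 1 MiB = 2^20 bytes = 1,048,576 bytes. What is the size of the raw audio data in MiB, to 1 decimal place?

Duration = 17 minutes = 1,020 s.
Bytes = 44,100 samples/s × 1,020 s × 2 bytes/sample × 2 ch = 179,928,000 bytes.
179,928,000 / 1,048,576 = 171.6 MiB.

171.6 MiB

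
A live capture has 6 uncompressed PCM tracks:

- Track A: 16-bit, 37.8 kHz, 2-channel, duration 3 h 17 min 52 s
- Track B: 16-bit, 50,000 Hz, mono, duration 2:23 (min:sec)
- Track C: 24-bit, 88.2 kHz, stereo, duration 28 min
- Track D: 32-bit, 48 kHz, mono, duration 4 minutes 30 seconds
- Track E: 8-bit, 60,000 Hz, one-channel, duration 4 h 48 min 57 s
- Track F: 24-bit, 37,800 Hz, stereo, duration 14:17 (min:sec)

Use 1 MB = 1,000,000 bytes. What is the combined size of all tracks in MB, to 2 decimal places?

Track A: 3 h 17 min 52 s = 11,872 s; 37,800 × 11,872 × 2 × 2 = 1,795,046,400 bytes.
Track B: 2:23 (min:sec) = 143 s; 50,000 × 143 × 2 × 1 = 14,300,000 bytes.
Track C: 28 min = 1,680 s; 88,200 × 1,680 × 3 × 2 = 889,056,000 bytes.
Track D: 4 minutes 30 seconds = 270 s; 48,000 × 270 × 4 × 1 = 51,840,000 bytes.
Track E: 4 h 48 min 57 s = 17,337 s; 60,000 × 17,337 × 1 × 1 = 1,040,220,000 bytes.
Track F: 14:17 (min:sec) = 857 s; 37,800 × 857 × 3 × 2 = 194,367,600 bytes.
Total = 3,984,830,000 bytes = 3984.83 MB.

3984.83 MB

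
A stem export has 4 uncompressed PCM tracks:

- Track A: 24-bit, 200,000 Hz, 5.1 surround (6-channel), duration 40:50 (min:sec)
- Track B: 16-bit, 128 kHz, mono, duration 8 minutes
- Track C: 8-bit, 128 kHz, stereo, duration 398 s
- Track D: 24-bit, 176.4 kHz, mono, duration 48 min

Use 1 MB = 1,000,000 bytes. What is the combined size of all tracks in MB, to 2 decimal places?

Track A: 40:50 (min:sec) = 2,450 s; 200,000 × 2,450 × 3 × 6 = 8,820,000,000 bytes.
Track B: 8 minutes = 480 s; 128,000 × 480 × 2 × 1 = 122,880,000 bytes.
Track C: 128,000 × 398 × 1 × 2 = 101,888,000 bytes.
Track D: 48 min = 2,880 s; 176,400 × 2,880 × 3 × 1 = 1,524,096,000 bytes.
Total = 10,568,864,000 bytes = 10568.86 MB.

10568.86 MB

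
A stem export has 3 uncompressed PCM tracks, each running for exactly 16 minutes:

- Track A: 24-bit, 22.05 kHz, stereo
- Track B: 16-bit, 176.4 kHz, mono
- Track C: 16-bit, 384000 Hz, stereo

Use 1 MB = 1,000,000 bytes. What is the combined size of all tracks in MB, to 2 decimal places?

1940.26 MB

exactly 16 minutes = 960 s.
Track A: 22,050 × 960 × 3 × 2 = 127,008,000 bytes.
Track B: 176,400 × 960 × 2 × 1 = 338,688,000 bytes.
Track C: 384,000 × 960 × 2 × 2 = 1,474,560,000 bytes.
Total = 1,940,256,000 bytes = 1940.26 MB.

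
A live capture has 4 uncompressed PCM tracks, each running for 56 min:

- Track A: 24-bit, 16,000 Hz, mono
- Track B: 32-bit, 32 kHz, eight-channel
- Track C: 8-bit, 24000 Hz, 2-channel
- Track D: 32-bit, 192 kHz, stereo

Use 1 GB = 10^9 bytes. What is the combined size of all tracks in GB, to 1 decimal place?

56 min = 3,360 s.
Track A: 16,000 × 3,360 × 3 × 1 = 161,280,000 bytes.
Track B: 32,000 × 3,360 × 4 × 8 = 3,440,640,000 bytes.
Track C: 24,000 × 3,360 × 1 × 2 = 161,280,000 bytes.
Track D: 192,000 × 3,360 × 4 × 2 = 5,160,960,000 bytes.
Total = 8,924,160,000 bytes = 8.9 GB.

8.9 GB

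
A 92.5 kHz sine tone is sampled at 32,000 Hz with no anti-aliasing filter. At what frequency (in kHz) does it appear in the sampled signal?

3.5 kHz

Nyquist = 32,000/2 = 16,000 Hz; 92,500 Hz exceeds it.
Alias = |92,500 − 3×32,000| = |92,500 − 96,000| = 3,500 Hz = 3.5 kHz.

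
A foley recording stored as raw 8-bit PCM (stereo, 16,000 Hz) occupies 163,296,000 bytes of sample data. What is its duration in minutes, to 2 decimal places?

Byte rate = 16,000 × 1 × 2 = 32,000 bytes/s.
Duration = 163,296,000 / 32,000 = 5,103 s.
5,103 s / 60 = 85.05 minutes.

85.05 minutes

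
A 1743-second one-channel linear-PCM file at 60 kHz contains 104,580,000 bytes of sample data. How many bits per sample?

8 bits

Bytes per sample = 104,580,000 / (60,000 × 1,743 × 1) = 104,580,000 / 104,580,000 = 1.
Bit depth = 1 × 8 = 8 bits.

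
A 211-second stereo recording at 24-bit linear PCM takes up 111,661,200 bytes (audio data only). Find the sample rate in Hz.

88,200 Hz

Bytes = sample_rate × seconds × bytes_per_sample × channels.
sample_rate = 111,661,200 / (211 × 3 × 2) = 111,661,200 / 1,266 = 88,200 Hz.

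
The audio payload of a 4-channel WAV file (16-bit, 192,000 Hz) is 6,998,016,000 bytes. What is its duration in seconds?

4,556 seconds

Byte rate = 192,000 × 2 × 4 = 1,536,000 bytes/s.
Duration = 6,998,016,000 / 1,536,000 = 4,556 s.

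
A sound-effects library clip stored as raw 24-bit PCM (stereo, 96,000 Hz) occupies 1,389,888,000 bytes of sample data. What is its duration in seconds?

2,413 seconds

Byte rate = 96,000 × 3 × 2 = 576,000 bytes/s.
Duration = 1,389,888,000 / 576,000 = 2,413 s.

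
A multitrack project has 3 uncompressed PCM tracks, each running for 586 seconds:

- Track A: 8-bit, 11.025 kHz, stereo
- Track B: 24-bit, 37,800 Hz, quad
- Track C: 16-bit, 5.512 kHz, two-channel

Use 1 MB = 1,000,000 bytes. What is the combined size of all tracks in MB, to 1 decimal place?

291.7 MB

Track A: 11,025 × 586 × 1 × 2 = 12,921,300 bytes.
Track B: 37,800 × 586 × 3 × 4 = 265,809,600 bytes.
Track C: 5,512 × 586 × 2 × 2 = 12,920,128 bytes.
Total = 291,651,028 bytes = 291.7 MB.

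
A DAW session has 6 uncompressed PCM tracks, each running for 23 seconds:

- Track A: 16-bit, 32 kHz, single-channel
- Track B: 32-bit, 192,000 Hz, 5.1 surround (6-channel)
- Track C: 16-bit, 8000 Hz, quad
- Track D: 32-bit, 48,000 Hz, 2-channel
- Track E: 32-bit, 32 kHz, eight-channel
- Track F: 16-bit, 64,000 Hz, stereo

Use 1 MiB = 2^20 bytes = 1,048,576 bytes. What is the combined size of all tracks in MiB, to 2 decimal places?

Track A: 32,000 × 23 × 2 × 1 = 1,472,000 bytes.
Track B: 192,000 × 23 × 4 × 6 = 105,984,000 bytes.
Track C: 8,000 × 23 × 2 × 4 = 1,472,000 bytes.
Track D: 48,000 × 23 × 4 × 2 = 8,832,000 bytes.
Track E: 32,000 × 23 × 4 × 8 = 23,552,000 bytes.
Track F: 64,000 × 23 × 2 × 2 = 5,888,000 bytes.
Total = 147,200,000 bytes = 140.38 MiB.

140.38 MiB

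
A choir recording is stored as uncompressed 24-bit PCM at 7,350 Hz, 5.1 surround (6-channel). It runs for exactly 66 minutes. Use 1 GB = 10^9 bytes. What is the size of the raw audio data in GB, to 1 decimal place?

Duration = exactly 66 minutes = 3,960 s.
Bytes = 7,350 samples/s × 3,960 s × 3 bytes/sample × 6 ch = 523,908,000 bytes.
523,908,000 / 1,000,000,000 = 0.5 GB.

0.5 GB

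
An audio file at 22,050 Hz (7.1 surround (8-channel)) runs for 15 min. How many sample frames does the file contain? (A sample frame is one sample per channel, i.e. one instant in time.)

15 min = 900 s.
22,050 samples/s × 900 s = 19,845,000 frames.

19,845,000 sample frames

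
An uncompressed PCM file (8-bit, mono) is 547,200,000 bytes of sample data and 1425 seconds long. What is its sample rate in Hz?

384,000 Hz

Bytes = sample_rate × seconds × bytes_per_sample × channels.
sample_rate = 547,200,000 / (1,425 × 1 × 1) = 547,200,000 / 1,425 = 384,000 Hz.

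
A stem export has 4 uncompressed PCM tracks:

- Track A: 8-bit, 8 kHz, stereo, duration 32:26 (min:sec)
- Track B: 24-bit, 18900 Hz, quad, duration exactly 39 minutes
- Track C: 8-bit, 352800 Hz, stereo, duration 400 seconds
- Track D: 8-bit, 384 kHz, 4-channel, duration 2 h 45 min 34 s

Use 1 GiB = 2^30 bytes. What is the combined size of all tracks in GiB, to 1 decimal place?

15.0 GiB

Track A: 32:26 (min:sec) = 1,946 s; 8,000 × 1,946 × 1 × 2 = 31,136,000 bytes.
Track B: exactly 39 minutes = 2,340 s; 18,900 × 2,340 × 3 × 4 = 530,712,000 bytes.
Track C: 352,800 × 400 × 1 × 2 = 282,240,000 bytes.
Track D: 2 h 45 min 34 s = 9,934 s; 384,000 × 9,934 × 1 × 4 = 15,258,624,000 bytes.
Total = 16,102,712,000 bytes = 15.0 GiB.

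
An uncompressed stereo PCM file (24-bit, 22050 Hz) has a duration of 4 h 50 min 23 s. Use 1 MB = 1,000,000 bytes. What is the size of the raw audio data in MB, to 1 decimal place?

2305.1 MB

Duration = 4 h 50 min 23 s = 17,423 s.
Bytes = 22,050 samples/s × 17,423 s × 3 bytes/sample × 2 ch = 2,305,062,900 bytes.
2,305,062,900 / 1,000,000 = 2305.1 MB.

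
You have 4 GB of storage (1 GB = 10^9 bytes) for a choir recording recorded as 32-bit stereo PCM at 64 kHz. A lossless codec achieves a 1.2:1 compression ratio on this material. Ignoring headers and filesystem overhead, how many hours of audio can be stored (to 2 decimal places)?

Uncompressed byte rate = 64,000 × 4 × 2 = 512,000 bytes/s.
After 1.2:1 compression, effective rate ≈ 426666.67 bytes/s.
Capacity = 4 × 1,000,000,000 = 4,000,000,000 bytes.
4,000,000,000 / effective rate ≈ 9375 s → 2.60 hours.

2.60 hours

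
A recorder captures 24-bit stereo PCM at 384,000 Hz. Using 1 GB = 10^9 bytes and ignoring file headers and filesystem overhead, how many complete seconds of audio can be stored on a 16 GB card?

Uncompressed byte rate = 384,000 × 3 × 2 = 2,304,000 bytes/s.
Capacity = 16 × 1,000,000,000 = 16,000,000,000 bytes.
16,000,000,000 / 2,304,000 ≈ 6944.44 s → 6,944 seconds.

6,944 seconds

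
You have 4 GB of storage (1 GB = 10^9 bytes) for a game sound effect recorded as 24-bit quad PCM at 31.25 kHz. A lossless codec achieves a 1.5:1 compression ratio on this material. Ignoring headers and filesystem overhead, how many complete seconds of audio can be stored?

16,000 seconds

Uncompressed byte rate = 31,250 × 3 × 4 = 375,000 bytes/s.
After 1.5:1 compression, effective rate ≈ 250000 bytes/s.
Capacity = 4 × 1,000,000,000 = 4,000,000,000 bytes.
4,000,000,000 / effective rate ≈ 16000 s → 16,000 seconds.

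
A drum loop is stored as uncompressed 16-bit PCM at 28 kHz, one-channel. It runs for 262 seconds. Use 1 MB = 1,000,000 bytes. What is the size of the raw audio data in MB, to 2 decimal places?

Bytes = 28,000 samples/s × 262 s × 2 bytes/sample × 1 ch = 14,672,000 bytes.
14,672,000 / 1,000,000 = 14.67 MB.

14.67 MB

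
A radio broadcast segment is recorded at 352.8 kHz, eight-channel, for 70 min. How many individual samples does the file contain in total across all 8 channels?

11,854,080,000 samples

70 min = 4,200 s.
352,800 × 4,200 s × 8 ch = 11,854,080,000 samples.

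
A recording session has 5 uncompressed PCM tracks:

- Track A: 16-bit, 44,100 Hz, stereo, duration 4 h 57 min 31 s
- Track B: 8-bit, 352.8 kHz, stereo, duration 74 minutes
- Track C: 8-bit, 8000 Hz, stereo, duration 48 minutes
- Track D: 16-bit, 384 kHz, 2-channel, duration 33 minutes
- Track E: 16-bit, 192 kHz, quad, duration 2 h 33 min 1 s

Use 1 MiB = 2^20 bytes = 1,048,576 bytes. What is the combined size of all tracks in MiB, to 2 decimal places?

Track A: 4 h 57 min 31 s = 17,851 s; 44,100 × 17,851 × 2 × 2 = 3,148,916,400 bytes.
Track B: 74 minutes = 4,440 s; 352,800 × 4,440 × 1 × 2 = 3,132,864,000 bytes.
Track C: 48 minutes = 2,880 s; 8,000 × 2,880 × 1 × 2 = 46,080,000 bytes.
Track D: 33 minutes = 1,980 s; 384,000 × 1,980 × 2 × 2 = 3,041,280,000 bytes.
Track E: 2 h 33 min 1 s = 9,181 s; 192,000 × 9,181 × 2 × 4 = 14,102,016,000 bytes.
Total = 23,471,156,400 bytes = 22383.84 MiB.

22383.84 MiB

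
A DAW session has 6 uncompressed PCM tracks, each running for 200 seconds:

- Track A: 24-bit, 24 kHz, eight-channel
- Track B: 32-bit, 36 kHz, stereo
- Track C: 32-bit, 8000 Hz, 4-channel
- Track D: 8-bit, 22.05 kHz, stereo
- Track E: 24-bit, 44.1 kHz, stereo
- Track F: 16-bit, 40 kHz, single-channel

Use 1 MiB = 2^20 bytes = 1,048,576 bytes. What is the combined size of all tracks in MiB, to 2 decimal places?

263.35 MiB

Track A: 24,000 × 200 × 3 × 8 = 115,200,000 bytes.
Track B: 36,000 × 200 × 4 × 2 = 57,600,000 bytes.
Track C: 8,000 × 200 × 4 × 4 = 25,600,000 bytes.
Track D: 22,050 × 200 × 1 × 2 = 8,820,000 bytes.
Track E: 44,100 × 200 × 3 × 2 = 52,920,000 bytes.
Track F: 40,000 × 200 × 2 × 1 = 16,000,000 bytes.
Total = 276,140,000 bytes = 263.35 MiB.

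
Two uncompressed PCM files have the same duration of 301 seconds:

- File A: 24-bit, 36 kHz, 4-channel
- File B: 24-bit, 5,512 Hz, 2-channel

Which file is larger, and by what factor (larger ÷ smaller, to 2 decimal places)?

File A: 36,000 × 3 × 4 = 432,000 bytes/s.
File B: 5,512 × 3 × 2 = 33,072 bytes/s.
File A is larger; ratio = 130,032,000 / 9,954,672 = 13.06.

File A, by a factor of 13.06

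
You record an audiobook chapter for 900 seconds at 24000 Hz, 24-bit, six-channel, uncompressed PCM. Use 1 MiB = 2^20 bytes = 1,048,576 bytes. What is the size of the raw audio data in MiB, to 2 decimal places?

Bytes = 24,000 samples/s × 900 s × 3 bytes/sample × 6 ch = 388,800,000 bytes.
388,800,000 / 1,048,576 = 370.79 MiB.

370.79 MiB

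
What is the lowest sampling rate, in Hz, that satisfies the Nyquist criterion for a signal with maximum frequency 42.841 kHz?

85,682 Hz

Minimum sample rate = 2 × 42,841 Hz = 85,682 Hz.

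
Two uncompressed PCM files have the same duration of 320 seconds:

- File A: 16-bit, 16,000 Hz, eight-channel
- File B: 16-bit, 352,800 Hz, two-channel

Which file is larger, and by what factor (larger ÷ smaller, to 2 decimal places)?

File A: 16,000 × 2 × 8 = 256,000 bytes/s.
File B: 352,800 × 2 × 2 = 1,411,200 bytes/s.
File B is larger; ratio = 451,584,000 / 81,920,000 = 5.51.

File B, by a factor of 5.51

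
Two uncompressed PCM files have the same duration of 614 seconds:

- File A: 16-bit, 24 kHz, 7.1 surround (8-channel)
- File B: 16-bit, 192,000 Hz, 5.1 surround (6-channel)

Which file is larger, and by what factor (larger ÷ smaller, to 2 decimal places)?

File A: 24,000 × 2 × 8 = 384,000 bytes/s.
File B: 192,000 × 2 × 6 = 2,304,000 bytes/s.
File B is larger; ratio = 1,414,656,000 / 235,776,000 = 6.00.

File B, by a factor of 6.00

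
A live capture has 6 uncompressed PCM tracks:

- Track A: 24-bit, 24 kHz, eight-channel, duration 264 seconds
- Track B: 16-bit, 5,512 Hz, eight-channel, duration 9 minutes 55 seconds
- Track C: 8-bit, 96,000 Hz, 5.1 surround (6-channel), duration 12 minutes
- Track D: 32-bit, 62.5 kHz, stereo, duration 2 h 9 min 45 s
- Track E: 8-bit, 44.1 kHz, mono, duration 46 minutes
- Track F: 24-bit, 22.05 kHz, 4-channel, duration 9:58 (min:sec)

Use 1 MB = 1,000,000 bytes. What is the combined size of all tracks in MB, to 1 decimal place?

Track A: 24,000 × 264 × 3 × 8 = 152,064,000 bytes.
Track B: 9 minutes 55 seconds = 595 s; 5,512 × 595 × 2 × 8 = 52,474,240 bytes.
Track C: 12 minutes = 720 s; 96,000 × 720 × 1 × 6 = 414,720,000 bytes.
Track D: 2 h 9 min 45 s = 7,785 s; 62,500 × 7,785 × 4 × 2 = 3,892,500,000 bytes.
Track E: 46 minutes = 2,760 s; 44,100 × 2,760 × 1 × 1 = 121,716,000 bytes.
Track F: 9:58 (min:sec) = 598 s; 22,050 × 598 × 3 × 4 = 158,230,800 bytes.
Total = 4,791,705,040 bytes = 4791.7 MB.

4791.7 MB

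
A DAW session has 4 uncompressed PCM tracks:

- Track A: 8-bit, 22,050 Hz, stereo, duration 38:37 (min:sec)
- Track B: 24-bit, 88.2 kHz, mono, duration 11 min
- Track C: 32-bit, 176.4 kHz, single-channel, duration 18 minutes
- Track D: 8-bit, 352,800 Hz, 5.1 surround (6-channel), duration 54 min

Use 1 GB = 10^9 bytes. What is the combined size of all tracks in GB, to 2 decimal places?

7.90 GB

Track A: 38:37 (min:sec) = 2,317 s; 22,050 × 2,317 × 1 × 2 = 102,179,700 bytes.
Track B: 11 min = 660 s; 88,200 × 660 × 3 × 1 = 174,636,000 bytes.
Track C: 18 minutes = 1,080 s; 176,400 × 1,080 × 4 × 1 = 762,048,000 bytes.
Track D: 54 min = 3,240 s; 352,800 × 3,240 × 1 × 6 = 6,858,432,000 bytes.
Total = 7,897,295,700 bytes = 7.90 GB.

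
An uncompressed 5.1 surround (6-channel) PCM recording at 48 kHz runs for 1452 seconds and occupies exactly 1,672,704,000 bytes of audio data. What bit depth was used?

Bytes per sample = 1,672,704,000 / (48,000 × 1,452 × 6) = 1,672,704,000 / 418,176,000 = 4.
Bit depth = 4 × 8 = 32 bits.

32 bits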